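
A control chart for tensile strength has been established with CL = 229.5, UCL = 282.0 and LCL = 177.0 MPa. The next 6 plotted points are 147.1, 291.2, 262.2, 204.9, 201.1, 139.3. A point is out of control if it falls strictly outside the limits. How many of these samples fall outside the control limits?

3

Compare each point to [177.0, 282.0]: sample 1 = 147.1 < LCL; sample 2 = 291.2 > UCL; sample 6 = 139.3 < LCL.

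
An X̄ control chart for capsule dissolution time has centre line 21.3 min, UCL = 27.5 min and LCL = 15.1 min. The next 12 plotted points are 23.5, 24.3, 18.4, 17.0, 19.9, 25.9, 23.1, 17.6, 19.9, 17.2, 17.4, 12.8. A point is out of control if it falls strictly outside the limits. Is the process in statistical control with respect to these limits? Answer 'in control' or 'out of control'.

Compare each point to [15.1, 27.5]: sample 12 = 12.8 < LCL.

out of control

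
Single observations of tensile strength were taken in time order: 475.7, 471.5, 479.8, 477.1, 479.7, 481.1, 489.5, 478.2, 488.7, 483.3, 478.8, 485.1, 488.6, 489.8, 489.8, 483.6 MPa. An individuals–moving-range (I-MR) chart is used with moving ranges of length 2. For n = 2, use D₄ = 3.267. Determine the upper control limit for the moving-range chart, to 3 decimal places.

Moving ranges: 4.2, 8.3, 2.7, 2.6, 1.4, 8.4, 11.3, 10.5, 5.4, 4.5, 6.3, 3.5, 1.2, 0.0, 6.2; M̄R̄ = 76.5000 / 15 = 5.1000
UCL_MR = D₄·M̄R̄ = 3.267 × 5.1000 = 16.6617

16.662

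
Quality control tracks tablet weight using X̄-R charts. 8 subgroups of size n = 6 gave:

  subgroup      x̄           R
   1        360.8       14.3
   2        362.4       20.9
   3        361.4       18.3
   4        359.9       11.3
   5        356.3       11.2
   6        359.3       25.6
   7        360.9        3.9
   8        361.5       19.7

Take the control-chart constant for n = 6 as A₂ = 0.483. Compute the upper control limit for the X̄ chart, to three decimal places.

367.871

X̄̄ = (360.8 + 362.4 + 361.4 + 359.9 + 356.3 + 359.3 + 360.9 + 361.5) / 8 = 2882.5000 / 8 = 360.3125
R̄ = (14.3 + 20.9 + 18.3 + 11.3 + 11.2 + 25.6 + 3.9 + 19.7) / 8 = 125.2000 / 8 = 15.6500
UCL = X̄̄ + A₂·R̄ = 360.3125 + 0.483 × 15.6500 = 367.8714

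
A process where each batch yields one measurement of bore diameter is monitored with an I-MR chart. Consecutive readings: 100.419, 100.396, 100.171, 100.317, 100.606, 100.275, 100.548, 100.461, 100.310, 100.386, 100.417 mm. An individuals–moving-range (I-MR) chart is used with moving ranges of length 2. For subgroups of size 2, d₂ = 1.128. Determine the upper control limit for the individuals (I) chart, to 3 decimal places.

X̄ = (100.419 + 100.396 + 100.171 + 100.317 + 100.606 + 100.275 + 100.548 + 100.461 + 100.310 + 100.386 + 100.417) / 11 = 100.3915
Moving ranges: 0.023, 0.225, 0.146, 0.289, 0.331, 0.273, 0.087, 0.151, 0.076, 0.031; M̄R̄ = 1.6320 / 10 = 0.1632
UCL = X̄ + 3·M̄R̄/d₂ = 100.3915 + 3 × 0.1632 / 1.128 = 100.8255

100.825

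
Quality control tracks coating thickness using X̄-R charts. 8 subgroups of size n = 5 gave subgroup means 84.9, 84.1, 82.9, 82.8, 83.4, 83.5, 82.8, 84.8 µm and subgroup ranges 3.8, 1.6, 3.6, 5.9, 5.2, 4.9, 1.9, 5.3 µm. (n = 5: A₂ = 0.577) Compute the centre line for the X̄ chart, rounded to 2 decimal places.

X̄̄ = (84.9 + 84.1 + 82.9 + 82.8 + 83.4 + 83.5 + 82.8 + 84.8) / 8 = 669.2000 / 8 = 83.6500
CL = X̄̄ = 83.6500

83.65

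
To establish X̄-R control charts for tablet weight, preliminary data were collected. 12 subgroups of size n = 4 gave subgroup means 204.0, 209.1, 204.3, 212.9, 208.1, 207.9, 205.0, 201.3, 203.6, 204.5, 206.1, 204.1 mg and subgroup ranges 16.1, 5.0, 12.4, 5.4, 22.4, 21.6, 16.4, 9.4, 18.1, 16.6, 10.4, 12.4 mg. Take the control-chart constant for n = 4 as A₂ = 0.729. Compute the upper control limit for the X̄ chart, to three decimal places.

216.005

X̄̄ = (204.0 + 209.1 + 204.3 + 212.9 + 208.1 + 207.9 + 205.0 + 201.3 + 203.6 + 204.5 + 206.1 + 204.1) / 12 = 2470.9000 / 12 = 205.9083
R̄ = (16.1 + 5.0 + 12.4 + 5.4 + 22.4 + 21.6 + 16.4 + 9.4 + 18.1 + 16.6 + 10.4 + 12.4) / 12 = 166.2000 / 12 = 13.8500
UCL = X̄̄ + A₂·R̄ = 205.9083 + 0.729 × 13.8500 = 216.0050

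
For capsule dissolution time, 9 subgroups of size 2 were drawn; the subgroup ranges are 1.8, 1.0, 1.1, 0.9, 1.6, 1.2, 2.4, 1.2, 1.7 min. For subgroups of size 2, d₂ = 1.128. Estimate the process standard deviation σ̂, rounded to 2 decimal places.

R̄ = (1.8 + 1.0 + 1.1 + 0.9 + 1.6 + 1.2 + 2.4 + 1.2 + 1.7) / 9 = 1.4333
σ̂ = R̄ / d₂ = 1.4333 / 1.128 = 1.2707

1.27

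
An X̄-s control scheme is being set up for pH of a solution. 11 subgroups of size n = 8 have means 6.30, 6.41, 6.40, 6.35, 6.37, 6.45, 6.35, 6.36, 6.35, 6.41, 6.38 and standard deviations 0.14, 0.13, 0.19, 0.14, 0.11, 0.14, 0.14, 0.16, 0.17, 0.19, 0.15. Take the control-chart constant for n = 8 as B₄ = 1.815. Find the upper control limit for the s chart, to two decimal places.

s̄ = (0.14 + 0.13 + 0.19 + 0.14 + 0.11 + 0.14 + 0.14 + 0.16 + 0.17 + 0.19 + 0.15) / 11 = 0.1509
UCL_s = B₄·s̄ = 1.815 × 0.1509 = 0.2739

0.27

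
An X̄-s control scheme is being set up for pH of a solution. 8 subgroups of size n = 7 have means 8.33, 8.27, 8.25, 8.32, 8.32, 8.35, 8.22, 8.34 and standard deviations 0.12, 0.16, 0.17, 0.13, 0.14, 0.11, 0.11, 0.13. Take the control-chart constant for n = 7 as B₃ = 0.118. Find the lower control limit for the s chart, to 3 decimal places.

s̄ = (0.12 + 0.16 + 0.17 + 0.13 + 0.14 + 0.11 + 0.11 + 0.13) / 8 = 0.1338
LCL_s = B₃·s̄ = 0.118 × 0.1338 = 0.0158

0.016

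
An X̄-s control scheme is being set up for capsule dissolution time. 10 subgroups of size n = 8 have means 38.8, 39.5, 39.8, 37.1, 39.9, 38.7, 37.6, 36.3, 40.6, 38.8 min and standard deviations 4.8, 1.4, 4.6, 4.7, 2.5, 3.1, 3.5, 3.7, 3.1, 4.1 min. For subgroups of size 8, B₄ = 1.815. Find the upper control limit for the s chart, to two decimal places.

6.44

s̄ = (4.8 + 1.4 + 4.6 + 4.7 + 2.5 + 3.1 + 3.5 + 3.7 + 3.1 + 4.1) / 10 = 3.5500
UCL_s = B₄·s̄ = 1.815 × 3.5500 = 6.4432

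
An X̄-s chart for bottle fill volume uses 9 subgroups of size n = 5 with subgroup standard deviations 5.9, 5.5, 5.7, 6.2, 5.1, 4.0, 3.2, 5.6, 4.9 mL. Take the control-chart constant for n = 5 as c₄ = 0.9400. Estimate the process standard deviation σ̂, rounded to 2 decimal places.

s̄ = (5.9 + 5.5 + 5.7 + 6.2 + 5.1 + 4.0 + 3.2 + 5.6 + 4.9) / 9 = 5.1222
σ̂ = s̄ / c₄ = 5.1222 / 0.9400 = 5.4492

5.45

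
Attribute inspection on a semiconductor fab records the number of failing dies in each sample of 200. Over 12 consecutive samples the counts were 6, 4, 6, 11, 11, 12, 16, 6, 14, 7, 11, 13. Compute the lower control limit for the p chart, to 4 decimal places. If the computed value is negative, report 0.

p̄ = Σdᵢ / (k·n) = 117 / (12 × 200) = 0.04875
LCL = p̄ − 3·√(p̄(1−p̄)/n) = 0.04875 − 3 × 0.01523 = 0.00307

0.0031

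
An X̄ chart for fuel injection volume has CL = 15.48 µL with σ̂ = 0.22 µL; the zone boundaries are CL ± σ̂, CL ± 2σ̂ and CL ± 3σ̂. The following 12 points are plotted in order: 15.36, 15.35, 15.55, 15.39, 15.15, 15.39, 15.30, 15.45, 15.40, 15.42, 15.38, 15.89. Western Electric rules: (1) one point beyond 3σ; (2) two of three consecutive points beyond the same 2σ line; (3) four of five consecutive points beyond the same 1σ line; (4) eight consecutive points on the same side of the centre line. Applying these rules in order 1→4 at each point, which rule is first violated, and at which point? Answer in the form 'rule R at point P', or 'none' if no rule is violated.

Zone of each point (C = within 1σ̂, B = 1σ̂–2σ̂, A = 2σ̂–3σ̂, * = beyond 3σ̂; sign = side of CL): 1:-C, 2:-C, 3:+C, 4:-C, 5:-B, 6:-C, 7:-C, 8:-C, 9:-C, 10:-C, 11:-C, 12:+B
Rule 4 (eight consecutive points on the same side of the centre line) is satisfied at point 11.

rule 4 at point 11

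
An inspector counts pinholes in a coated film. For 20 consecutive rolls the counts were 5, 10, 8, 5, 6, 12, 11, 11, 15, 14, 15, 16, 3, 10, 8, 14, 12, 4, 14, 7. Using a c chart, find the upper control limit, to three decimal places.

19.487

c̄ = (5 + 10 + 8 + 5 + 6 + 12 + 11 + 11 + 15 + 14 + 15 + 16 + 3 + 10 + 8 + 14 + 12 + 4 + 14 + 7) / 20 = 200 / 20 = 10.0000
UCL = c̄ + 3√c̄ = 10.0000 + 3 × √10.0000 = 10.0000 + 3 × 3.1623 = 19.4868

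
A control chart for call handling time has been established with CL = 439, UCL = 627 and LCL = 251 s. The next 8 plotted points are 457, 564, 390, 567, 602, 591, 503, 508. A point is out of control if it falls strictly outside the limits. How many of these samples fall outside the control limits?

All 8 points lie within [251, 627].

0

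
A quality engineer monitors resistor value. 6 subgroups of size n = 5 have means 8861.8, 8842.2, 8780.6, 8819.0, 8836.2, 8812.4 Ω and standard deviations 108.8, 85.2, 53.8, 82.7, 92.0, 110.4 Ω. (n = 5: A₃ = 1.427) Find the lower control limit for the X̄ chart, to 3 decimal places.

8698.625

X̄̄ = (8861.8 + 8842.2 + 8780.6 + 8819.0 + 8836.2 + 8812.4) / 6 = 8825.3667
s̄ = (108.8 + 85.2 + 53.8 + 82.7 + 92.0 + 110.4) / 6 = 88.8167
LCL = X̄̄ − A₃·s̄ = 8825.3667 − 1.427 × 88.8167 = 8698.6253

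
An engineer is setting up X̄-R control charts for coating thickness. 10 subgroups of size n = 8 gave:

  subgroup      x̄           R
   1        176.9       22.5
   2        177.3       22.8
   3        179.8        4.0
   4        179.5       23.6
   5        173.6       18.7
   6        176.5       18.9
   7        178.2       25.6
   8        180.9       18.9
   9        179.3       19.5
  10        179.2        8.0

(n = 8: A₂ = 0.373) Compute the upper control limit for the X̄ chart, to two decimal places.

184.93

X̄̄ = (176.9 + 177.3 + 179.8 + 179.5 + 173.6 + 176.5 + 178.2 + 180.9 + 179.3 + 179.2) / 10 = 1781.2000 / 10 = 178.1200
R̄ = (22.5 + 22.8 + 4.0 + 23.6 + 18.7 + 18.9 + 25.6 + 18.9 + 19.5 + 8.0) / 10 = 182.5000 / 10 = 18.2500
UCL = X̄̄ + A₂·R̄ = 178.1200 + 0.373 × 18.2500 = 184.9273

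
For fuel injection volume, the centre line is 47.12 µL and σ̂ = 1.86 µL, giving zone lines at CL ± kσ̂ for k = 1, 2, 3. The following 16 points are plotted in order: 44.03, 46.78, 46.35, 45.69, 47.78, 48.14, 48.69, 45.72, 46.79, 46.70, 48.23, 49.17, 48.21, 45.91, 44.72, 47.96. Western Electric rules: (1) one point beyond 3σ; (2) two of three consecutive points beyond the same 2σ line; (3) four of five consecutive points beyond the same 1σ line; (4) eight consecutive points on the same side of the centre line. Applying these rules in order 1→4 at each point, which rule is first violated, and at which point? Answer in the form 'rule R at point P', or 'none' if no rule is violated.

Zone of each point (C = within 1σ̂, B = 1σ̂–2σ̂, A = 2σ̂–3σ̂, * = beyond 3σ̂; sign = side of CL): 1:-B, 2:-C, 3:-C, 4:-C, 5:+C, 6:+C, 7:+C, 8:-C, 9:-C, 10:-C, 11:+C, 12:+B, 13:+C, 14:-C, 15:-B, 16:+C
No rule fires across all 16 points.

none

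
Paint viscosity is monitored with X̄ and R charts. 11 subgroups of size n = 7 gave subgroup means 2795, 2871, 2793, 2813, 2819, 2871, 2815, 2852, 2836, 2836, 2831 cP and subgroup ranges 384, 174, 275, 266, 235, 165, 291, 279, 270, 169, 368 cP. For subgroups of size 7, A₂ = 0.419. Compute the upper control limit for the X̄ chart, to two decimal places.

2939.73

X̄̄ = (2795 + 2871 + 2793 + 2813 + 2819 + 2871 + 2815 + 2852 + 2836 + 2836 + 2831) / 11 = 31132.0000 / 11 = 2830.1818
R̄ = (384 + 174 + 275 + 266 + 235 + 165 + 291 + 279 + 270 + 169 + 368) / 11 = 2876.0000 / 11 = 261.4545
UCL = X̄̄ + A₂·R̄ = 2830.1818 + 0.419 × 261.4545 = 2939.7313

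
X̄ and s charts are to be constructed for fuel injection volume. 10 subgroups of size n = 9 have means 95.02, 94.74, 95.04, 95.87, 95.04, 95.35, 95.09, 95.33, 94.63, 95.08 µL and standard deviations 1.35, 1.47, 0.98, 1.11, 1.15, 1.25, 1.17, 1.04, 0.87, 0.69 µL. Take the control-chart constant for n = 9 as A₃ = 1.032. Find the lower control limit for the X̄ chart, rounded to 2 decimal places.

X̄̄ = (95.02 + 94.74 + 95.04 + 95.87 + 95.04 + 95.35 + 95.09 + 95.33 + 94.63 + 95.08) / 10 = 95.1190
s̄ = (1.35 + 1.47 + 0.98 + 1.11 + 1.15 + 1.25 + 1.17 + 1.04 + 0.87 + 0.69) / 10 = 1.1080
LCL = X̄̄ − A₃·s̄ = 95.1190 − 1.032 × 1.1080 = 93.9755

93.98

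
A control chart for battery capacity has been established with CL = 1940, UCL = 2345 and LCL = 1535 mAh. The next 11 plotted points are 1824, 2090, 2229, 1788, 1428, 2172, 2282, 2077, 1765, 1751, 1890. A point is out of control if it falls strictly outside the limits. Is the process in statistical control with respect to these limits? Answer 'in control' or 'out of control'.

Compare each point to [1535, 2345]: sample 5 = 1428 < LCL.

out of control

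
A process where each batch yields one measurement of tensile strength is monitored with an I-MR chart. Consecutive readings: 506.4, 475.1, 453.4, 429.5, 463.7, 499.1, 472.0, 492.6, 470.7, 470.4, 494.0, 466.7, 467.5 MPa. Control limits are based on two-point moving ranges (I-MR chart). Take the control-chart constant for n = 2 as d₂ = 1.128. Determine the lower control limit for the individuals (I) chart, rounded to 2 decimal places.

414.51

X̄ = (506.4 + 475.1 + 453.4 + 429.5 + 463.7 + 499.1 + 472.0 + 492.6 + 470.7 + 470.4 + 494.0 + 466.7 + 467.5) / 13 = 473.9308
Moving ranges: 31.3, 21.7, 23.9, 34.2, 35.4, 27.1, 20.6, 21.9, 0.3, 23.6, 27.3, 0.8; M̄R̄ = 268.1000 / 12 = 22.3417
LCL = X̄ − 3·M̄R̄/d₂ = 473.9308 − 3 × 22.3417 / 1.128 = 414.5114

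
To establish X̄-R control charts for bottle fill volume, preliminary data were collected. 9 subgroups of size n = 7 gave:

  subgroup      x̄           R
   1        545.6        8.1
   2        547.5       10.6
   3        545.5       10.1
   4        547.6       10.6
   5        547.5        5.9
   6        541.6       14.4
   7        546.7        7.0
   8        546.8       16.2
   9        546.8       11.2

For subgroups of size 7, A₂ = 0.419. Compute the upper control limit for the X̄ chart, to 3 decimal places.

X̄̄ = (545.6 + 547.5 + 545.5 + 547.6 + 547.5 + 541.6 + 546.7 + 546.8 + 546.8) / 9 = 4915.6000 / 9 = 546.1778
R̄ = (8.1 + 10.6 + 10.1 + 10.6 + 5.9 + 14.4 + 7.0 + 16.2 + 11.2) / 9 = 94.1000 / 9 = 10.4556
UCL = X̄̄ + A₂·R̄ = 546.1778 + 0.419 × 10.4556 = 550.5587

550.559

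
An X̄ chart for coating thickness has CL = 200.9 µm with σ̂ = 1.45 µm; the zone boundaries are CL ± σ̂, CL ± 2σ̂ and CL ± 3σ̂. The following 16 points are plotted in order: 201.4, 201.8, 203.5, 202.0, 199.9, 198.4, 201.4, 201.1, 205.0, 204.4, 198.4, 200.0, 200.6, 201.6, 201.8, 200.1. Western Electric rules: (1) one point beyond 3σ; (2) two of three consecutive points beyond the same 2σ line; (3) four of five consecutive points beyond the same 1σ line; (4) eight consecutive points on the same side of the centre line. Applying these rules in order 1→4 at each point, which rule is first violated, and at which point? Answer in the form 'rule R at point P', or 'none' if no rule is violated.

rule 2 at point 10

Zone of each point (C = within 1σ̂, B = 1σ̂–2σ̂, A = 2σ̂–3σ̂, * = beyond 3σ̂; sign = side of CL): 1:+C, 2:+C, 3:+B, 4:+C, 5:-C, 6:-B, 7:+C, 8:+C, 9:+A, 10:+A, 11:-B, 12:-C, 13:-C, 14:+C, 15:+C, 16:-C
Rule 2 (two of three consecutive points beyond the same 2σ limit) is satisfied at point 10.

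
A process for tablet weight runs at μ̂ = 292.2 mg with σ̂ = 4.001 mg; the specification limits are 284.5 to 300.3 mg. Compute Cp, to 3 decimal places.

0.658

Cp = (USL − LSL) / (6σ̂) = (300.3 − 284.5) / (6 × 4.001) = 15.8000 / 24.0060 = 0.6582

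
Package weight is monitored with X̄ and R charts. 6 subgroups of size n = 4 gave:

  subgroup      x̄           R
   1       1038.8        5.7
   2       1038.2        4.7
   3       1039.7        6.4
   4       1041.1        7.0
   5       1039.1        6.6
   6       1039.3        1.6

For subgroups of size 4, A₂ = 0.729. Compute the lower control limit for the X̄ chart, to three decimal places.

X̄̄ = (1038.8 + 1038.2 + 1039.7 + 1041.1 + 1039.1 + 1039.3) / 6 = 6236.2000 / 6 = 1039.3667
R̄ = (5.7 + 4.7 + 6.4 + 7.0 + 6.6 + 1.6) / 6 = 32.0000 / 6 = 5.3333
LCL = X̄̄ − A₂·R̄ = 1039.3667 − 0.729 × 5.3333 = 1035.4787

1035.479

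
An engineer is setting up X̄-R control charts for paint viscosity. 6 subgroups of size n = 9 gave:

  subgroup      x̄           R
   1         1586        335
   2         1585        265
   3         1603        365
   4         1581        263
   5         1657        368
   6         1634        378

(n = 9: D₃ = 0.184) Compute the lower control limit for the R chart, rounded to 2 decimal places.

R̄ = (335 + 265 + 365 + 263 + 368 + 378) / 6 = 1974.0000 / 6 = 329.0000
LCL_R = D₃·R̄ = 0.184 × 329.0000 = 60.5360

60.54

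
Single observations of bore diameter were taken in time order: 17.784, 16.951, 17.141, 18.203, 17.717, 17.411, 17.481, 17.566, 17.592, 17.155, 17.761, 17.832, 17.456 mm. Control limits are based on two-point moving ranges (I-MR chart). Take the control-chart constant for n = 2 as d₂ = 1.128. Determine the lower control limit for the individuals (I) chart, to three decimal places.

X̄ = (17.784 + 16.951 + 17.141 + 18.203 + 17.717 + 17.411 + 17.481 + 17.566 + 17.592 + 17.155 + 17.761 + 17.832 + 17.456) / 13 = 17.5423
Moving ranges: 0.833, 0.190, 1.062, 0.486, 0.306, 0.070, 0.085, 0.026, 0.437, 0.606, 0.071, 0.376; M̄R̄ = 4.5480 / 12 = 0.3790
LCL = X̄ − 3·M̄R̄/d₂ = 17.5423 − 3 × 0.3790 / 1.128 = 16.5343

16.534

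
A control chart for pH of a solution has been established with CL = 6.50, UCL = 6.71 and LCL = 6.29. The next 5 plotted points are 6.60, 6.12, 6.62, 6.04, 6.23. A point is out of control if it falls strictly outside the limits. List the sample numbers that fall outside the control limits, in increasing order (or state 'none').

Compare each point to [6.29, 6.71]: sample 2 = 6.12 < LCL; sample 4 = 6.04 < LCL; sample 5 = 6.23 < LCL.

2, 4, 5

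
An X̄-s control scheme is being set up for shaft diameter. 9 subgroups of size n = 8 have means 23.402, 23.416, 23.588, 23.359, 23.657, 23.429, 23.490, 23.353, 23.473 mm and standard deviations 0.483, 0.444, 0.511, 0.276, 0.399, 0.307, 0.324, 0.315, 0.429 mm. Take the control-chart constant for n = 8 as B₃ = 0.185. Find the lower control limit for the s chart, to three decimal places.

s̄ = (0.483 + 0.444 + 0.511 + 0.276 + 0.399 + 0.307 + 0.324 + 0.315 + 0.429) / 9 = 0.3876
LCL_s = B₃·s̄ = 0.185 × 0.3876 = 0.0717

0.072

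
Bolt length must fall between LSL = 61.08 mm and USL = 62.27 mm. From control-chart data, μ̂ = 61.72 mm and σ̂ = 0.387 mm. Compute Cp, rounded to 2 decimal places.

0.51

Cp = (USL − LSL) / (6σ̂) = (62.27 − 61.08) / (6 × 0.387) = 1.1900 / 2.3220 = 0.5125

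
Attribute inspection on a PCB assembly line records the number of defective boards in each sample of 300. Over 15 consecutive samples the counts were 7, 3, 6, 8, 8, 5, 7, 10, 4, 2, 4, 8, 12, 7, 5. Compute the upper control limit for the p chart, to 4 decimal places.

p̄ = Σdᵢ / (k·n) = 96 / (15 × 300) = 0.02133
UCL = p̄ + 3·√(p̄(1−p̄)/n) = 0.02133 + 3 × √(0.02133×0.97867/300) = 0.02133 + 3 × 0.00834 = 0.04636

0.0464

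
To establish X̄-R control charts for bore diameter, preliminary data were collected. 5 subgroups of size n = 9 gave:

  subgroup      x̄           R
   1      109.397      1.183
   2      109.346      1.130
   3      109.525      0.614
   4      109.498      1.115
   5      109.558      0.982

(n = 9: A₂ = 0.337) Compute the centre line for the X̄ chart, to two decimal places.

109.46

X̄̄ = (109.397 + 109.346 + 109.525 + 109.498 + 109.558) / 5 = 547.3240 / 5 = 109.4648
CL = X̄̄ = 109.4648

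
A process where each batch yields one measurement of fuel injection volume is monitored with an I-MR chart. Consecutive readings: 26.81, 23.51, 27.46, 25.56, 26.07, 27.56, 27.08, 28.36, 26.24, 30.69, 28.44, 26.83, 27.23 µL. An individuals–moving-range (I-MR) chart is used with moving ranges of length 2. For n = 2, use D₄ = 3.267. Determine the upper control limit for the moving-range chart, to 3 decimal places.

6.463

Moving ranges: 3.30, 3.95, 1.90, 0.51, 1.49, 0.48, 1.28, 2.12, 4.45, 2.25, 1.61, 0.40; M̄R̄ = 23.7400 / 12 = 1.9783
UCL_MR = D₄·M̄R̄ = 3.267 × 1.9783 = 6.4632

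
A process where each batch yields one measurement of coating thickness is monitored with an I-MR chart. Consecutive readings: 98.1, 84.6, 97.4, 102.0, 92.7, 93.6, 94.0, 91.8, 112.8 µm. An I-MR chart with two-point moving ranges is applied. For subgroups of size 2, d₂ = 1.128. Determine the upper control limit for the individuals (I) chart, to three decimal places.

X̄ = (98.1 + 84.6 + 97.4 + 102.0 + 92.7 + 93.6 + 94.0 + 91.8 + 112.8) / 9 = 96.3333
Moving ranges: 13.5, 12.8, 4.6, 9.3, 0.9, 0.4, 2.2, 21.0; M̄R̄ = 64.7000 / 8 = 8.0875
UCL = X̄ + 3·M̄R̄/d₂ = 96.3333 + 3 × 8.0875 / 1.128 = 117.8426

117.843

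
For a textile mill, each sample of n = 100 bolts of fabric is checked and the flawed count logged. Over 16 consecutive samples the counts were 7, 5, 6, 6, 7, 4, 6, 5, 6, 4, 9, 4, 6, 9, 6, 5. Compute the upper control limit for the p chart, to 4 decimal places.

0.1303

p̄ = Σdᵢ / (k·n) = 95 / (16 × 100) = 0.05937
UCL = p̄ + 3·√(p̄(1−p̄)/n) = 0.05937 + 3 × √(0.05937×0.94063/100) = 0.05937 + 3 × 0.02363 = 0.13027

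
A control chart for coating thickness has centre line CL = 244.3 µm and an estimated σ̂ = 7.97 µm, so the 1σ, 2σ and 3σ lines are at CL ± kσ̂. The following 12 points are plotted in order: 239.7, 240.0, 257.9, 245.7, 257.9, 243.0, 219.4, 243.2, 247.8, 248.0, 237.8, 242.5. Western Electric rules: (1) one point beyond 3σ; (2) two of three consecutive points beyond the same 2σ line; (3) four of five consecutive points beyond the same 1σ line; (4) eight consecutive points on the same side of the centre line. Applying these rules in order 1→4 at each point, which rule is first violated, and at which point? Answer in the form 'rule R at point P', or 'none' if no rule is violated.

rule 1 at point 7

Zone of each point (C = within 1σ̂, B = 1σ̂–2σ̂, A = 2σ̂–3σ̂, * = beyond 3σ̂; sign = side of CL): 1:-C, 2:-C, 3:+B, 4:+C, 5:+B, 6:-C, 7:-*, 8:-C, 9:+C, 10:+C, 11:-C, 12:-C
Rule 1 (one point beyond the 3σ limits) is satisfied at point 7.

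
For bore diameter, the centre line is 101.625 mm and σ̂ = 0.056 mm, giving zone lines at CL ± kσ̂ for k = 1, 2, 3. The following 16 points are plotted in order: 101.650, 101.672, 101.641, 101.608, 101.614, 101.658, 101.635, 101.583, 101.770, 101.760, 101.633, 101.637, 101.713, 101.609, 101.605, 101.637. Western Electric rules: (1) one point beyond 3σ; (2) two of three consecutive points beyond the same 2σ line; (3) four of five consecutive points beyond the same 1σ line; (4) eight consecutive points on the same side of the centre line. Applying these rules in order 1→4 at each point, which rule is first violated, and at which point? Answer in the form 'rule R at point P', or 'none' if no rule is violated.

Zone of each point (C = within 1σ̂, B = 1σ̂–2σ̂, A = 2σ̂–3σ̂, * = beyond 3σ̂; sign = side of CL): 1:+C, 2:+C, 3:+C, 4:-C, 5:-C, 6:+C, 7:+C, 8:-C, 9:+A, 10:+A, 11:+C, 12:+C, 13:+B, 14:-C, 15:-C, 16:+C
Rule 2 (two of three consecutive points beyond the same 2σ limit) is satisfied at point 10.

rule 2 at point 10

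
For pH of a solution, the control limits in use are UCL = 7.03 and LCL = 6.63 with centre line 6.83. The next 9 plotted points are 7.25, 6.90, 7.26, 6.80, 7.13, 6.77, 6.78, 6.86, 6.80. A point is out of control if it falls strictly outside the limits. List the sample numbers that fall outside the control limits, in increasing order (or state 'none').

1, 3, 5

Compare each point to [6.63, 7.03]: sample 1 = 7.25 > UCL; sample 3 = 7.26 > UCL; sample 5 = 7.13 > UCL.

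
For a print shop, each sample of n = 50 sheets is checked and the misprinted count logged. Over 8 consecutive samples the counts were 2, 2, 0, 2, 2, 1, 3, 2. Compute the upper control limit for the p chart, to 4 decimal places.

0.1130

p̄ = Σdᵢ / (k·n) = 14 / (8 × 50) = 0.03500
UCL = p̄ + 3·√(p̄(1−p̄)/n) = 0.03500 + 3 × √(0.03500×0.96500/50) = 0.03500 + 3 × 0.02599 = 0.11297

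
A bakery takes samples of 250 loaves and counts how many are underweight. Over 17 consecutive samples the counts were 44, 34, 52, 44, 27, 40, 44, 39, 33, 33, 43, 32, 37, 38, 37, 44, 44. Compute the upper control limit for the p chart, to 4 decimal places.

p̄ = Σdᵢ / (k·n) = 665 / (17 × 250) = 0.15647
UCL = p̄ + 3·√(p̄(1−p̄)/n) = 0.15647 + 3 × √(0.15647×0.84353/250) = 0.15647 + 3 × 0.02298 = 0.22540

0.2254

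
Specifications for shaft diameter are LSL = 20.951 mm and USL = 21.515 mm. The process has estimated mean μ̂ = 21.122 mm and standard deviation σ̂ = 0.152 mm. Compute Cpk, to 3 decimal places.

Cpu = (USL − μ̂) / (3σ̂) = (21.515 − 21.122) / (3 × 0.152) = 0.8618; Cpl = (μ̂ − LSL) / (3σ̂) = (21.122 − 20.951) / (3 × 0.152) = 0.3750; Cpk = min(Cpu, Cpl) = 0.3750

0.375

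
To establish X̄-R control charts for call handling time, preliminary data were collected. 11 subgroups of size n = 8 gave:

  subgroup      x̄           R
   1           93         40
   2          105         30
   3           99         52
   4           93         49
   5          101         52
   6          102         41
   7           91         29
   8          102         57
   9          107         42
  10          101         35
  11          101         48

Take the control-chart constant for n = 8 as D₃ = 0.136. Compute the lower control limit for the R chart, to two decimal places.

R̄ = (40 + 30 + 52 + 49 + 52 + 41 + 29 + 57 + 42 + 35 + 48) / 11 = 475.0000 / 11 = 43.1818
LCL_R = D₃·R̄ = 0.136 × 43.1818 = 5.8727

5.87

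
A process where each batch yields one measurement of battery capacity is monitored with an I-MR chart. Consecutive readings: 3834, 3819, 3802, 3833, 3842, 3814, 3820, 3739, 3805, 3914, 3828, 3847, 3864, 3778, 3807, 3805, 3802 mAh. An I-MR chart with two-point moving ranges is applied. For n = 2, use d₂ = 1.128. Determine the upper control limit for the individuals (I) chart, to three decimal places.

X̄ = (3834 + 3819 + 3802 + 3833 + 3842 + 3814 + 3820 + 3739 + 3805 + 3914 + 3828 + 3847 + 3864 + 3778 + 3807 + 3805 + 3802) / 17 = 3820.7647
Moving ranges: 15, 17, 31, 9, 28, 6, 81, 66, 109, 86, 19, 17, 86, 29, 2, 3; M̄R̄ = 604.0000 / 16 = 37.7500
UCL = X̄ + 3·M̄R̄/d₂ = 3820.7647 + 3 × 37.7500 / 1.128 = 3921.1636

3921.164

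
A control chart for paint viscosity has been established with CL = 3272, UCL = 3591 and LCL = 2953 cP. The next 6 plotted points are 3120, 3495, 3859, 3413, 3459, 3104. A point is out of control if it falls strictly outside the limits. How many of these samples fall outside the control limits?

Compare each point to [2953, 3591]: sample 3 = 3859 > UCL.

1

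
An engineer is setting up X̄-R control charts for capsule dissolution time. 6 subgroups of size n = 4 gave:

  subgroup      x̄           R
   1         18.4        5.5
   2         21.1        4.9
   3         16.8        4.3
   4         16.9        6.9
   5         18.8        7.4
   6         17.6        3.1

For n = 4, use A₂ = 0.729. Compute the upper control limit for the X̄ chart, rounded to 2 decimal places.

22.17

X̄̄ = (18.4 + 21.1 + 16.8 + 16.9 + 18.8 + 17.6) / 6 = 109.6000 / 6 = 18.2667
R̄ = (5.5 + 4.9 + 4.3 + 6.9 + 7.4 + 3.1) / 6 = 32.1000 / 6 = 5.3500
UCL = X̄̄ + A₂·R̄ = 18.2667 + 0.729 × 5.3500 = 22.1668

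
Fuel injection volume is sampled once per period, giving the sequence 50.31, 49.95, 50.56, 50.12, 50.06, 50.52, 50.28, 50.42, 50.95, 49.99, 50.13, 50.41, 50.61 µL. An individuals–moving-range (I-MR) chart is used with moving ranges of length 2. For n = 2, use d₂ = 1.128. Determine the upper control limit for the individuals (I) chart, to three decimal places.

X̄ = (50.31 + 49.95 + 50.56 + 50.12 + 50.06 + 50.52 + 50.28 + 50.42 + 50.95 + 49.99 + 50.13 + 50.41 + 50.61) / 13 = 50.3315
Moving ranges: 0.36, 0.61, 0.44, 0.06, 0.46, 0.24, 0.14, 0.53, 0.96, 0.14, 0.28, 0.20; M̄R̄ = 4.4200 / 12 = 0.3683
UCL = X̄ + 3·M̄R̄/d₂ = 50.3315 + 3 × 0.3683 / 1.128 = 51.3111

51.311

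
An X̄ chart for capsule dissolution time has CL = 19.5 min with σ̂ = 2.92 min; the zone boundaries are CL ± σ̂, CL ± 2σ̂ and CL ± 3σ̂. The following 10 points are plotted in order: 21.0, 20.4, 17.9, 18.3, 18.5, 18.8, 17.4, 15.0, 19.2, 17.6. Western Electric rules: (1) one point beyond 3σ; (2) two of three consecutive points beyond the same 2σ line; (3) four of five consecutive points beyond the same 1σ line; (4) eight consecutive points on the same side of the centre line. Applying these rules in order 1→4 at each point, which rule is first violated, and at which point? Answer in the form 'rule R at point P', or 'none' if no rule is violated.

rule 4 at point 10

Zone of each point (C = within 1σ̂, B = 1σ̂–2σ̂, A = 2σ̂–3σ̂, * = beyond 3σ̂; sign = side of CL): 1:+C, 2:+C, 3:-C, 4:-C, 5:-C, 6:-C, 7:-C, 8:-B, 9:-C, 10:-C
Rule 4 (eight consecutive points on the same side of the centre line) is satisfied at point 10.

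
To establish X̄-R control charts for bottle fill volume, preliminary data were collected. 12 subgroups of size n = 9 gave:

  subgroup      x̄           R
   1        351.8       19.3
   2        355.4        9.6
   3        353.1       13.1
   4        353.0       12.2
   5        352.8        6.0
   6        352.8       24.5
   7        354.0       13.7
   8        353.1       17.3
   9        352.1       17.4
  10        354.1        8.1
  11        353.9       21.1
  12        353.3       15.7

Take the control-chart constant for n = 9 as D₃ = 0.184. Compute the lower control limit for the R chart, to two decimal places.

2.73

R̄ = (19.3 + 9.6 + 13.1 + 12.2 + 6.0 + 24.5 + 13.7 + 17.3 + 17.4 + 8.1 + 21.1 + 15.7) / 12 = 178.0000 / 12 = 14.8333
LCL_R = D₃·R̄ = 0.184 × 14.8333 = 2.7293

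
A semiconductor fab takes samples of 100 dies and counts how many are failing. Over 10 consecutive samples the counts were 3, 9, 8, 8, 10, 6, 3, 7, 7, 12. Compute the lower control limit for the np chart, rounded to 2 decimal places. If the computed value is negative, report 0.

0.00

p̄ = Σdᵢ / (k·n) = 73 / (10 × 100) = 0.07300
LCL = np̄ − 3·√(np̄(1−p̄)) = 7.3000 − 3 × 2.6014 = -0.5041 → 0 (negative, so LCL = 0)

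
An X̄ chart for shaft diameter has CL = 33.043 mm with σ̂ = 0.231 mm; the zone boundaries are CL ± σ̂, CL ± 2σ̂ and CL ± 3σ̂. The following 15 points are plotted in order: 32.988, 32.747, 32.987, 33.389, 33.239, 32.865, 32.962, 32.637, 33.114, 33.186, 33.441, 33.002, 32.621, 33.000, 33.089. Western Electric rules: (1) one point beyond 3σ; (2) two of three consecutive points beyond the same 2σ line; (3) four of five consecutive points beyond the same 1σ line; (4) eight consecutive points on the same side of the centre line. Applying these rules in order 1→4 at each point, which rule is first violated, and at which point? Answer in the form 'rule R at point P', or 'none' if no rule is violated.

none

Zone of each point (C = within 1σ̂, B = 1σ̂–2σ̂, A = 2σ̂–3σ̂, * = beyond 3σ̂; sign = side of CL): 1:-C, 2:-B, 3:-C, 4:+B, 5:+C, 6:-C, 7:-C, 8:-B, 9:+C, 10:+C, 11:+B, 12:-C, 13:-B, 14:-C, 15:+C
No rule fires across all 15 points.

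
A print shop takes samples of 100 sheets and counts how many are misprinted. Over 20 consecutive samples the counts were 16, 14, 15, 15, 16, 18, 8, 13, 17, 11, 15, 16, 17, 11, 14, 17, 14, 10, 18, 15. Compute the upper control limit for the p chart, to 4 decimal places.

p̄ = Σdᵢ / (k·n) = 290 / (20 × 100) = 0.14500
UCL = p̄ + 3·√(p̄(1−p̄)/n) = 0.14500 + 3 × √(0.14500×0.85500/100) = 0.14500 + 3 × 0.03521 = 0.25063

0.2506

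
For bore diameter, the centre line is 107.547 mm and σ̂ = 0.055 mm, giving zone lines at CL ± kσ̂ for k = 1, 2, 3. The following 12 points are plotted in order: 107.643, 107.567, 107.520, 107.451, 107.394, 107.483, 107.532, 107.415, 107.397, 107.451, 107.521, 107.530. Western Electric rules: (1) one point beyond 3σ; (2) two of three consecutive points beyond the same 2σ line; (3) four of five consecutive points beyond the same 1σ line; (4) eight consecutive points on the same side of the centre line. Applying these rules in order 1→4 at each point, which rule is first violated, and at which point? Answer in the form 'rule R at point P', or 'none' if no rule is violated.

rule 3 at point 8

Zone of each point (C = within 1σ̂, B = 1σ̂–2σ̂, A = 2σ̂–3σ̂, * = beyond 3σ̂; sign = side of CL): 1:+B, 2:+C, 3:-C, 4:-B, 5:-A, 6:-B, 7:-C, 8:-A, 9:-A, 10:-B, 11:-C, 12:-C
Rule 3 (four of five consecutive points beyond the same 1σ limit) is satisfied at point 8.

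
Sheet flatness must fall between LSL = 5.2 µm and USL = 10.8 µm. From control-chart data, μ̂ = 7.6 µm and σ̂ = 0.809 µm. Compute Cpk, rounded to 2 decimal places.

0.99

Cpu = (USL − μ̂) / (3σ̂) = (10.8 − 7.6) / (3 × 0.809) = 1.3185; Cpl = (μ̂ − LSL) / (3σ̂) = (7.6 − 5.2) / (3 × 0.809) = 0.9889; Cpk = min(Cpu, Cpl) = 0.9889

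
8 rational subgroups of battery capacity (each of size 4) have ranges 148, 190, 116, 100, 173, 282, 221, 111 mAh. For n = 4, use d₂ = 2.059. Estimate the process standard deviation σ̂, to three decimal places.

81.411

R̄ = (148 + 190 + 116 + 100 + 173 + 282 + 221 + 111) / 8 = 167.6250
σ̂ = R̄ / d₂ = 167.6250 / 2.059 = 81.4109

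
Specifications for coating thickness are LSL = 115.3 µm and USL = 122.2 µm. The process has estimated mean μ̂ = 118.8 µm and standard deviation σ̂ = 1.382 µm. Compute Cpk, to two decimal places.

Cpu = (USL − μ̂) / (3σ̂) = (122.2 − 118.8) / (3 × 1.382) = 0.8201; Cpl = (μ̂ − LSL) / (3σ̂) = (118.8 − 115.3) / (3 × 1.382) = 0.8442; Cpk = min(Cpu, Cpl) = 0.8201

0.82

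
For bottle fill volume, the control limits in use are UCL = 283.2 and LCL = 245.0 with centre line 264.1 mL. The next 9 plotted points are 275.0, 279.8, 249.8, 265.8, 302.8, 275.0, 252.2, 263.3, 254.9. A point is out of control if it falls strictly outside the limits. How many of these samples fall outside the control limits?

1

Compare each point to [245.0, 283.2]: sample 5 = 302.8 > UCL.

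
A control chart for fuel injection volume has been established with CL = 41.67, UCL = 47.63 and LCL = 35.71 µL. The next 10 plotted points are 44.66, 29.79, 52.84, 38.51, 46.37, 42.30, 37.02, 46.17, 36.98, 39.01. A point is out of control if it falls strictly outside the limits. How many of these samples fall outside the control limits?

2

Compare each point to [35.71, 47.63]: sample 2 = 29.79 < LCL; sample 3 = 52.84 > UCL.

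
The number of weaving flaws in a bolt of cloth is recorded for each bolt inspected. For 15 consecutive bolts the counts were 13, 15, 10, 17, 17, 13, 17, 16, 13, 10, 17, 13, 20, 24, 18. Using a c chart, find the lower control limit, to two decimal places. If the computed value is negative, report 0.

3.71

c̄ = (13 + 15 + 10 + 17 + 17 + 13 + 17 + 16 + 13 + 10 + 17 + 13 + 20 + 24 + 18) / 15 = 233 / 15 = 15.5333
LCL = c̄ − 3√c̄ = 15.5333 − 3 × 3.9412 = 3.7096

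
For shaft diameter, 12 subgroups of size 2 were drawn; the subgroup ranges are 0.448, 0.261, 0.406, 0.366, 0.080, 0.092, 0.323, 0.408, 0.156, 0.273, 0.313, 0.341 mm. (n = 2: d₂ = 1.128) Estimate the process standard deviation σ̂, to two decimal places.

0.26

R̄ = (0.448 + 0.261 + 0.406 + 0.366 + 0.080 + 0.092 + 0.323 + 0.408 + 0.156 + 0.273 + 0.313 + 0.341) / 12 = 0.2889
σ̂ = R̄ / d₂ = 0.2889 / 1.128 = 0.2561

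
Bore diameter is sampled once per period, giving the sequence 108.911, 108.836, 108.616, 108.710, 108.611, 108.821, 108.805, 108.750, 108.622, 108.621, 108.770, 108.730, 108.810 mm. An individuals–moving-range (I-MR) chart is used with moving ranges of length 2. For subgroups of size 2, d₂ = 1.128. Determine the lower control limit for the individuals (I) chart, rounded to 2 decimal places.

108.48

X̄ = (108.911 + 108.836 + 108.616 + 108.710 + 108.611 + 108.821 + 108.805 + 108.750 + 108.622 + 108.621 + 108.770 + 108.730 + 108.810) / 13 = 108.7395
Moving ranges: 0.075, 0.220, 0.094, 0.099, 0.210, 0.016, 0.055, 0.128, 0.001, 0.149, 0.040, 0.080; M̄R̄ = 1.1670 / 12 = 0.0973
LCL = X̄ − 3·M̄R̄/d₂ = 108.7395 − 3 × 0.0973 / 1.128 = 108.4808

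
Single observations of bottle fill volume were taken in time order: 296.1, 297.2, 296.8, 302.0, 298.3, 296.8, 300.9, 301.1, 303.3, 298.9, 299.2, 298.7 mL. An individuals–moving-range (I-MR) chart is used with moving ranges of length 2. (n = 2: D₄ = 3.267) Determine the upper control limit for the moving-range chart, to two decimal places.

Moving ranges: 1.1, 0.4, 5.2, 3.7, 1.5, 4.1, 0.2, 2.2, 4.4, 0.3, 0.5; M̄R̄ = 23.6000 / 11 = 2.1455
UCL_MR = D₄·M̄R̄ = 3.267 × 2.1455 = 7.0092

7.01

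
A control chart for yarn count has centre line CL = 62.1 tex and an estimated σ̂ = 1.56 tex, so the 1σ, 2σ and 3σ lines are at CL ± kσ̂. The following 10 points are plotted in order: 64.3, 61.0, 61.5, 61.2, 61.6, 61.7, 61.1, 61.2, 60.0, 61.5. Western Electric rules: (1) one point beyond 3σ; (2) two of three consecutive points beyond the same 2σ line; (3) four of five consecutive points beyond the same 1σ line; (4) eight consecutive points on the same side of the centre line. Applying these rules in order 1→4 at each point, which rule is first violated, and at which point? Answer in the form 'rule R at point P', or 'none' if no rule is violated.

rule 4 at point 9

Zone of each point (C = within 1σ̂, B = 1σ̂–2σ̂, A = 2σ̂–3σ̂, * = beyond 3σ̂; sign = side of CL): 1:+B, 2:-C, 3:-C, 4:-C, 5:-C, 6:-C, 7:-C, 8:-C, 9:-B, 10:-C
Rule 4 (eight consecutive points on the same side of the centre line) is satisfied at point 9.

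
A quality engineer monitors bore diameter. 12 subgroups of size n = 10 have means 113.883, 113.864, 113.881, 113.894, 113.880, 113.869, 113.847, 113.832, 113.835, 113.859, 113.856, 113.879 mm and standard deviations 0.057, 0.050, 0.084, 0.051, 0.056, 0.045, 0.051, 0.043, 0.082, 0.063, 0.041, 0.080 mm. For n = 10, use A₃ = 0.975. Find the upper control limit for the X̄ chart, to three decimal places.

113.922

X̄̄ = (113.883 + 113.864 + 113.881 + 113.894 + 113.880 + 113.869 + 113.847 + 113.832 + 113.835 + 113.859 + 113.856 + 113.879) / 12 = 113.8649
s̄ = (0.057 + 0.050 + 0.084 + 0.051 + 0.056 + 0.045 + 0.051 + 0.043 + 0.082 + 0.063 + 0.041 + 0.080) / 12 = 0.0586
UCL = X̄̄ + A₃·s̄ = 113.8649 + 0.975 × 0.0586 = 113.9220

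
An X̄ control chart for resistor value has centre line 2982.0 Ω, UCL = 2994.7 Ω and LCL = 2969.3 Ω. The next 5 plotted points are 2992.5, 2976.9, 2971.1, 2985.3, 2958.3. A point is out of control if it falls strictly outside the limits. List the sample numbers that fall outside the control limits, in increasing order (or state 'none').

Compare each point to [2969.3, 2994.7]: sample 5 = 2958.3 < LCL.

5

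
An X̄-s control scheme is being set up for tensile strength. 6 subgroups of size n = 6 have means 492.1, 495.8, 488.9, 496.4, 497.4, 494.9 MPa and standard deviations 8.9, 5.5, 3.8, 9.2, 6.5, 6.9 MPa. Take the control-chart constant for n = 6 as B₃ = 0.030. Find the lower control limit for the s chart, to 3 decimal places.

s̄ = (8.9 + 5.5 + 3.8 + 9.2 + 6.5 + 6.9) / 6 = 6.8000
LCL_s = B₃·s̄ = 0.030 × 6.8000 = 0.2040

0.204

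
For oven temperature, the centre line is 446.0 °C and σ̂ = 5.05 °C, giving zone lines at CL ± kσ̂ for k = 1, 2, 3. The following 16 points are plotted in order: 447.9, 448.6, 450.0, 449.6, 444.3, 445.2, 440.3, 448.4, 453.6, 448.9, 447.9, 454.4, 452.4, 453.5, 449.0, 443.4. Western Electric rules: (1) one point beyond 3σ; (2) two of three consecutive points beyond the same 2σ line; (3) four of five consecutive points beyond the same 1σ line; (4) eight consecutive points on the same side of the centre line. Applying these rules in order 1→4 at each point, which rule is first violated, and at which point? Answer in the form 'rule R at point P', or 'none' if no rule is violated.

rule 4 at point 15

Zone of each point (C = within 1σ̂, B = 1σ̂–2σ̂, A = 2σ̂–3σ̂, * = beyond 3σ̂; sign = side of CL): 1:+C, 2:+C, 3:+C, 4:+C, 5:-C, 6:-C, 7:-B, 8:+C, 9:+B, 10:+C, 11:+C, 12:+B, 13:+B, 14:+B, 15:+C, 16:-C
Rule 4 (eight consecutive points on the same side of the centre line) is satisfied at point 15.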